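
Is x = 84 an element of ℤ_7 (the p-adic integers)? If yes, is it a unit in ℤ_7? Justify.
x ∈ ℤ_7 but not a unit; v_7(x) = 1 > 0

ℤ_7 = {x ∈ ℚ_7 : v_7(x) ≥ 0} and ℤ_7^× = {x ∈ ℤ_7 : v_7(x) = 0}. Here v_7(84) = v_7(num) − v_7(den) = 1; compare against these criteria.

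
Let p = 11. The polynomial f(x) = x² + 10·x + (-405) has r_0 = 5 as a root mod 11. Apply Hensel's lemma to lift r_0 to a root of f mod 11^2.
r_1 = 82 (mod 121)

Hensel: r_{i+1} = r_i − f(r_i)·(f′(r_i))^{-1} mod 11^{i+2}, f′(x) = 2x + 10. Iterate:
  r_0 = 5 (mod 11)
  r_1 = 82 (mod 121)
Final: r = 82 satisfies f(r) ≡ 0 mod 11^2.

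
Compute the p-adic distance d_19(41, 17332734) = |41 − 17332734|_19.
d_19(41, 17332734) = 1/2476099

Step 1 — x − y = 41 − 17332734 = -17332693. Step 2 — v_19(-17332693) = 5 (factor: -17332693 = −(19^5 · 7); the sign does not affect v_p). Step 3 — |x − y|_19 = 19^{-5} = 1/2476099.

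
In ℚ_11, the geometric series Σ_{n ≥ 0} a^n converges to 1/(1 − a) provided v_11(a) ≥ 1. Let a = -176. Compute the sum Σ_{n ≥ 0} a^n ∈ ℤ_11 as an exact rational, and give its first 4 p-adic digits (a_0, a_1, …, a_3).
Σ a^n = 1/(1 − a) = 1/177;  first 4 digits = (1, 6, 1, 8)

v_11(a) = 1 ≥ 1, so the series converges in ℤ_11 to 1/(1 − a) = 1/(1 − (-176)) = 1/177. Expand this rational in ℤ_11: compute digits iteratively via d_i = x_i mod 11, x_{i+1} = (x_i − d_i)/11. The first 4 digits are (1, 6, 1, 8).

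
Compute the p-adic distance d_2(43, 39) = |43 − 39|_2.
d_2(43, 39) = 1/4

Step 1 — x − y = 43 − 39 = 4. Step 2 — v_2(4) = 2 (factor: 4 = (2^2 · 1); the sign does not affect v_p). Step 3 — |x − y|_2 = 2^{-2} = 1/4.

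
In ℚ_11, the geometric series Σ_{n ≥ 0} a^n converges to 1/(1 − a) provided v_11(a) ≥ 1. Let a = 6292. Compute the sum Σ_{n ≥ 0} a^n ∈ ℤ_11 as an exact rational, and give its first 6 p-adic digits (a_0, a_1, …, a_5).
Σ a^n = 1/(1 − a) = -1/6291;  first 6 digits = (1, 0, 8, 4, 9, 3)

v_11(a) = 2 ≥ 1, so the series converges in ℤ_11 to 1/(1 − a) = 1/(1 − 6292) = -1/6291. Expand this rational in ℤ_11: compute digits iteratively via d_i = x_i mod 11, x_{i+1} = (x_i − d_i)/11. The first 6 digits are (1, 0, 8, 4, 9, 3).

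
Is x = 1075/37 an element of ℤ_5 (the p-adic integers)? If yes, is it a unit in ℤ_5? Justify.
x ∈ ℤ_5 but not a unit; v_5(x) = 2 > 0

ℤ_5 = {x ∈ ℚ_5 : v_5(x) ≥ 0} and ℤ_5^× = {x ∈ ℤ_5 : v_5(x) = 0}. Here v_5(1075/37) = v_5(num) − v_5(den) = 2; compare against these criteria.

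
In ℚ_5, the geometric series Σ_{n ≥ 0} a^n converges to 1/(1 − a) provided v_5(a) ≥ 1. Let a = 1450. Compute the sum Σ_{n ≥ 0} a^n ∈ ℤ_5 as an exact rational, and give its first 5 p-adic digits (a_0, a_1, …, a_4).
Σ a^n = 1/(1 − a) = -1/1449;  first 5 digits = (1, 0, 3, 1, 1)

v_5(a) = 2 ≥ 1, so the series converges in ℤ_5 to 1/(1 − a) = 1/(1 − 1450) = -1/1449. Expand this rational in ℤ_5: compute digits iteratively via d_i = x_i mod 5, x_{i+1} = (x_i − d_i)/5. The first 5 digits are (1, 0, 3, 1, 1).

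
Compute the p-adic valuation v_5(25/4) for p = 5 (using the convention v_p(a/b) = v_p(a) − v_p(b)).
v_5(25/4) = 2

Factor powers of 5 from the numerator and denominator of the reduced fraction: 25 = 5^2 · 1 and 4 = 5^0 · 4. Apply v_p(a/b) = v_p(a) − v_p(b): v_5(25/4) = 2 − 0 = 2.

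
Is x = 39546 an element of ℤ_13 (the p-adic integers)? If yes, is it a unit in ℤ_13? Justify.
x ∈ ℤ_13 but not a unit; v_13(x) = 3 > 0

ℤ_13 = {x ∈ ℚ_13 : v_13(x) ≥ 0} and ℤ_13^× = {x ∈ ℤ_13 : v_13(x) = 0}. Here v_13(39546) = v_13(num) − v_13(den) = 3; compare against these criteria.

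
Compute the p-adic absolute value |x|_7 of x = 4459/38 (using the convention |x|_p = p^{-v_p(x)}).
|4459/38|_7 = 1/343

Step 1 — compute v_7(x) by factoring powers of 7 out of the numerator and denominator: v_7(4459/38) = 3. Step 2 — apply |x|_p = p^{-v_p(x)} = 7^{-3} = 1/343.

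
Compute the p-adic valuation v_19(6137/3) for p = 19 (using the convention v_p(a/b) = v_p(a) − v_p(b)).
v_19(6137/3) = 2

Factor powers of 19 from the numerator and denominator of the reduced fraction: 6137 = 19^2 · 17 and 3 = 19^0 · 3. Apply v_p(a/b) = v_p(a) − v_p(b): v_19(6137/3) = 2 − 0 = 2.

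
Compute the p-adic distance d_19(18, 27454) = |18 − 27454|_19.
d_19(18, 27454) = 1/6859

Step 1 — x − y = 18 − 27454 = -27436. Step 2 — v_19(-27436) = 3 (factor: -27436 = −(19^3 · 4); the sign does not affect v_p). Step 3 — |x − y|_19 = 19^{-3} = 1/6859.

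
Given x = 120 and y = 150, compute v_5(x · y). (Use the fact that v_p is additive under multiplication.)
v_5(18000) = 3

v_p(x) = 1 (factor: 120 = 5^1 · 24); v_p(y) = 2 (factor: 150 = 5^2 · 6). Additivity: v_p(xy) = v_p(x) + v_p(y) = 1 + 2 = 3. (Direct check: xy = 18000 = 5^3 · (144).)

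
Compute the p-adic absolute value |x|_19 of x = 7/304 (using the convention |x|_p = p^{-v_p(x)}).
|7/304|_19 = 19

Step 1 — compute v_19(x) by factoring powers of 19 out of the numerator and denominator: v_19(7/304) = -1. Step 2 — apply |x|_p = p^{-v_p(x)} = 19^{1} = 19.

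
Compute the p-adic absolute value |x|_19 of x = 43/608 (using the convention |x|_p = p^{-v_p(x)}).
|43/608|_19 = 19

Step 1 — compute v_19(x) by factoring powers of 19 out of the numerator and denominator: v_19(43/608) = -1. Step 2 — apply |x|_p = p^{-v_p(x)} = 19^{1} = 19.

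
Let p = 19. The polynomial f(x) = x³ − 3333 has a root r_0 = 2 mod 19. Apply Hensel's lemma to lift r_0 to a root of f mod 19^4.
r_3 = 126960 (mod 130321)

Hensel: r_{i+1} = r_i − f(r_i)/f′(r_i) mod 19^{i+2}, where f′(x) = 3x². Iterate:
  r_0 = 2 (mod 19)
  r_1 = 249 (mod 361)
  r_2 = 3498 (mod 6859)
  r_3 = 126960 (mod 130321)
Final: r = 126960 with f(r) ≡ 0 mod 19^4.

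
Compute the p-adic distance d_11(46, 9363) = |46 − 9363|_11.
d_11(46, 9363) = 1/1331

Step 1 — x − y = 46 − 9363 = -9317. Step 2 — v_11(-9317) = 3 (factor: -9317 = −(11^3 · 7); the sign does not affect v_p). Step 3 — |x − y|_11 = 11^{-3} = 1/1331.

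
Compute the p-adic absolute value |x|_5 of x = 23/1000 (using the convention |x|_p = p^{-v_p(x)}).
|23/1000|_5 = 125

Step 1 — compute v_5(x) by factoring powers of 5 out of the numerator and denominator: v_5(23/1000) = -3. Step 2 — apply |x|_p = p^{-v_p(x)} = 5^{3} = 125.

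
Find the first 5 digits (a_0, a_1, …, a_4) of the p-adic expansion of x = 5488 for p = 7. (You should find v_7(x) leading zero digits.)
(a_0, …, a_4) = (0, 0, 0, 2, 2)

v_7(5488) = 3, so a_0 = ... = a_2 = 0. Factor out: x = 7^3 · u with u = 16 a unit in ℤ_7. Expand u iteratively via a_{v+i} = u_i mod 7, u_{i+1} = (u_i − a_{v+i})/7:
  u_0 = 16;  a_3 = 2;  u_1 = (u_0 − 2)/7 = 2
  u_1 = 2;  a_4 = 2;  u_2 = (u_1 − 2)/7 = 0
Digits: (0, 0, 0, 2, 2).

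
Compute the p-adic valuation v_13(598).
v_13(598) = 1

v_13(n) is the largest exponent k such that 13^k divides n. Factor out: 598 = 13^1 · 46. (Sign doesn't affect v_p.) So v_13(598) = 1.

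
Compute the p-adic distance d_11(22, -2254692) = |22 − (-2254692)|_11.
d_11(22, -2254692) = 1/161051

Step 1 — x − y = 22 − (-2254692) = 2254714. Step 2 — v_11(2254714) = 5 (factor: 2254714 = (11^5 · 14); the sign does not affect v_p). Step 3 — |x − y|_11 = 11^{-5} = 1/161051.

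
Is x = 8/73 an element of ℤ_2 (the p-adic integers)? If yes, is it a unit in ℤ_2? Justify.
x ∈ ℤ_2 but not a unit; v_2(x) = 3 > 0

ℤ_2 = {x ∈ ℚ_2 : v_2(x) ≥ 0} and ℤ_2^× = {x ∈ ℤ_2 : v_2(x) = 0}. Here v_2(8/73) = v_2(num) − v_2(den) = 3; compare against these criteria.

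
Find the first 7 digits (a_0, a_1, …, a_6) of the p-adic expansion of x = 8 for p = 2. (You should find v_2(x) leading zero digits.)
(a_0, …, a_6) = (0, 0, 0, 1, 0, 0, 0)

v_2(8) = 3, so a_0 = ... = a_2 = 0. Factor out: x = 2^3 · u with u = 1 a unit in ℤ_2. Expand u iteratively via a_{v+i} = u_i mod 2, u_{i+1} = (u_i − a_{v+i})/2:
  u_0 = 1;  a_3 = 1;  u_1 = (u_0 − 1)/2 = 0
  u_1 = 0;  a_4 = 0;  u_2 = (u_1 − 0)/2 = 0
  u_2 = 0;  a_5 = 0;  u_3 = (u_2 − 0)/2 = 0
  u_3 = 0;  a_6 = 0;  u_4 = (u_3 − 0)/2 = 0
Digits: (0, 0, 0, 1, 0, 0, 0).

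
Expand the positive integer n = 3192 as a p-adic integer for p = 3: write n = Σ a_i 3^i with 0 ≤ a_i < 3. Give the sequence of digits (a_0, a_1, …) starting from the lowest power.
(a_0, a_1, …) = (0, 2, 0, 1, 0, 1, 1, 1)

Repeated division by 3 gives the digits low-to-high: 3192 = 2·3^1 + 1·3^3 + 1·3^5 + 1·3^6 + 1·3^7. Digit sequence: (0, 2, 0, 1, 0, 1, 1, 1).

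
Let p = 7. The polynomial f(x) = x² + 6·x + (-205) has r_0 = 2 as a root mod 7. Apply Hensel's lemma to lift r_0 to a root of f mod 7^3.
r_2 = 310 (mod 343)

Hensel: r_{i+1} = r_i − f(r_i)·(f′(r_i))^{-1} mod 7^{i+2}, f′(x) = 2x + 6. Iterate:
  r_0 = 2 (mod 7)
  r_1 = 16 (mod 49)
  r_2 = 310 (mod 343)
Final: r = 310 satisfies f(r) ≡ 0 mod 7^3.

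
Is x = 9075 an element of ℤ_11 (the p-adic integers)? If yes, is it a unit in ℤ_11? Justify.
x ∈ ℤ_11 but not a unit; v_11(x) = 2 > 0

ℤ_11 = {x ∈ ℚ_11 : v_11(x) ≥ 0} and ℤ_11^× = {x ∈ ℤ_11 : v_11(x) = 0}. Here v_11(9075) = v_11(num) − v_11(den) = 2; compare against these criteria.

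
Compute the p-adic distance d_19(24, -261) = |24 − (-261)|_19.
d_19(24, -261) = 1/19

Step 1 — x − y = 24 − (-261) = 285. Step 2 — v_19(285) = 1 (factor: 285 = (19^1 · 15); the sign does not affect v_p). Step 3 — |x − y|_19 = 19^{-1} = 1/19.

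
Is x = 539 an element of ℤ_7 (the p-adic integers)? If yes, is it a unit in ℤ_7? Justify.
x ∈ ℤ_7 but not a unit; v_7(x) = 2 > 0

ℤ_7 = {x ∈ ℚ_7 : v_7(x) ≥ 0} and ℤ_7^× = {x ∈ ℤ_7 : v_7(x) = 0}. Here v_7(539) = v_7(num) − v_7(den) = 2; compare against these criteria.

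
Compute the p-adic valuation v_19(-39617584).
v_19(-39617584) = 5

v_19(n) is the largest exponent k such that 19^k divides n. Factor out: -39617584 = -19^5 · 16. (Sign doesn't affect v_p.) So v_19(-39617584) = 5.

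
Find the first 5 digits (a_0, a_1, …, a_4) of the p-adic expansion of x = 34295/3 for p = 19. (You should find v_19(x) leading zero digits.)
(a_0, …, a_4) = (0, 0, 0, 8, 6)

v_19(34295/3) = 3, so a_0 = ... = a_2 = 0. Factor out: x = 19^3 · u with u = 5/3 a unit in ℤ_19. Expand u iteratively via a_{v+i} = u_i mod 19, u_{i+1} = (u_i − a_{v+i})/19:
  u_0 = 5/3;  a_3 = 8;  u_1 = (u_0 − 8)/19 = -1/3
  u_1 = -1/3;  a_4 = 6;  u_2 = (u_1 − 6)/19 = -1/3
Digits: (0, 0, 0, 8, 6).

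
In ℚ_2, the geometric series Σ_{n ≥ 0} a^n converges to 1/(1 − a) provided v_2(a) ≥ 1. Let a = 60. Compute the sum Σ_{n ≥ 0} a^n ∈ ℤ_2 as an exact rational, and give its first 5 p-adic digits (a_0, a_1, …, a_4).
Σ a^n = 1/(1 − a) = -1/59;  first 5 digits = (1, 0, 1, 1, 0)

v_2(a) = 2 ≥ 1, so the series converges in ℤ_2 to 1/(1 − a) = 1/(1 − 60) = -1/59. Expand this rational in ℤ_2: compute digits iteratively via d_i = x_i mod 2, x_{i+1} = (x_i − d_i)/2. The first 5 digits are (1, 0, 1, 1, 0).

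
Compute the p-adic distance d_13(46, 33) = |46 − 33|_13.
d_13(46, 33) = 1/13

Step 1 — x − y = 46 − 33 = 13. Step 2 — v_13(13) = 1 (factor: 13 = (13^1 · 1); the sign does not affect v_p). Step 3 — |x − y|_13 = 13^{-1} = 1/13.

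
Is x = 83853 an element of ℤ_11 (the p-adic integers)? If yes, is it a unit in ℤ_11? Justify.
x ∈ ℤ_11 but not a unit; v_11(x) = 3 > 0

ℤ_11 = {x ∈ ℚ_11 : v_11(x) ≥ 0} and ℤ_11^× = {x ∈ ℤ_11 : v_11(x) = 0}. Here v_11(83853) = v_11(num) − v_11(den) = 3; compare against these criteria.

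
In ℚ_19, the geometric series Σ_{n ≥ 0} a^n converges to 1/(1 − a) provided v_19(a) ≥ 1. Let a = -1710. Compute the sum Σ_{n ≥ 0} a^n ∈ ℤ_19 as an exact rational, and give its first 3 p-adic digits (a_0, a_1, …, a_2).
Σ a^n = 1/(1 − a) = 1/1711;  first 3 digits = (1, 5, 1)

v_19(a) = 1 ≥ 1, so the series converges in ℤ_19 to 1/(1 − a) = 1/(1 − (-1710)) = 1/1711. Expand this rational in ℤ_19: compute digits iteratively via d_i = x_i mod 19, x_{i+1} = (x_i − d_i)/19. The first 3 digits are (1, 5, 1).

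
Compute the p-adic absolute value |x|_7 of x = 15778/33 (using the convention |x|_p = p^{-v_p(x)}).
|15778/33|_7 = 1/343

Step 1 — compute v_7(x) by factoring powers of 7 out of the numerator and denominator: v_7(15778/33) = 3. Step 2 — apply |x|_p = p^{-v_p(x)} = 7^{-3} = 1/343.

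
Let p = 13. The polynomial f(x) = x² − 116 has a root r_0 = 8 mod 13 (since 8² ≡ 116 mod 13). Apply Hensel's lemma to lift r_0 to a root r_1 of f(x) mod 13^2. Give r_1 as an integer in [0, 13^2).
r_1 = 138 (mod 169)

Hensel's recurrence: r_{i+1} = r_i − f(r_i)·(f′(r_i))^{-1} mod 13^{i+2}, with f′(x) = 2x. Iterate:
  r_0 = 8 (mod 13)
  r_1 = 138 (mod 169)
Final: r_1 = 138, and one checks f(r_1) ≡ 0 mod 13^2.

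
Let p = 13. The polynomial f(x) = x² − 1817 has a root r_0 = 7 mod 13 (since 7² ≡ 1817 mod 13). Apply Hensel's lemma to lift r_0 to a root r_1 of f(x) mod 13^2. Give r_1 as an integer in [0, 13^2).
r_1 = 85 (mod 169)

Hensel's recurrence: r_{i+1} = r_i − f(r_i)·(f′(r_i))^{-1} mod 13^{i+2}, with f′(x) = 2x. Iterate:
  r_0 = 7 (mod 13)
  r_1 = 85 (mod 169)
Final: r_1 = 85, and one checks f(r_1) ≡ 0 mod 13^2.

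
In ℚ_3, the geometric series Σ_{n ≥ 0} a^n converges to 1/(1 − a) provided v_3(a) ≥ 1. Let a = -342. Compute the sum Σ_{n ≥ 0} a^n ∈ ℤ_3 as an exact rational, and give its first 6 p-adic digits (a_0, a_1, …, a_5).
Σ a^n = 1/(1 − a) = 1/343;  first 6 digits = (1, 0, 1, 2, 2, 2)

v_3(a) = 2 ≥ 1, so the series converges in ℤ_3 to 1/(1 − a) = 1/(1 − (-342)) = 1/343. Expand this rational in ℤ_3: compute digits iteratively via d_i = x_i mod 3, x_{i+1} = (x_i − d_i)/3. The first 6 digits are (1, 0, 1, 2, 2, 2).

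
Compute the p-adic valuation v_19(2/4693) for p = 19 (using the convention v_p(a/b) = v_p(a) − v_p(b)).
v_19(2/4693) = -2

Factor powers of 19 from the numerator and denominator of the reduced fraction: 2 = 19^0 · 2 and 4693 = 19^2 · 13. Apply v_p(a/b) = v_p(a) − v_p(b): v_19(2/4693) = 0 − 2 = -2.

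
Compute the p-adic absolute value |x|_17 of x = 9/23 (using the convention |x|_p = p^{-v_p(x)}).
|9/23|_17 = 1

Step 1 — compute v_17(x) by factoring powers of 17 out of the numerator and denominator: v_17(9/23) = 0. Step 2 — apply |x|_p = p^{-v_p(x)} = 17^{0} = 1.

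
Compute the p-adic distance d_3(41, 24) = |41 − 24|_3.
d_3(41, 24) = 1

Step 1 — x − y = 41 − 24 = 17. Step 2 — v_3(17) = 0 (factor: 17 = (3^0 · 17); the sign does not affect v_p). Step 3 — |x − y|_3 = 3^{0} = 1.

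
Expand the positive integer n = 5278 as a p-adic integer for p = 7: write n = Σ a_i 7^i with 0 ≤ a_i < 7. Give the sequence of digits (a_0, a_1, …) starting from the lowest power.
(a_0, a_1, …) = (0, 5, 2, 1, 2)

Repeated division by 7 gives the digits low-to-high: 5278 = 5·7^1 + 2·7^2 + 1·7^3 + 2·7^4. Digit sequence: (0, 5, 2, 1, 2).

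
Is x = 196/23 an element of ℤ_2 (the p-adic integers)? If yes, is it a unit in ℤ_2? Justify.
x ∈ ℤ_2 but not a unit; v_2(x) = 2 > 0

ℤ_2 = {x ∈ ℚ_2 : v_2(x) ≥ 0} and ℤ_2^× = {x ∈ ℤ_2 : v_2(x) = 0}. Here v_2(196/23) = v_2(num) − v_2(den) = 2; compare against these criteria.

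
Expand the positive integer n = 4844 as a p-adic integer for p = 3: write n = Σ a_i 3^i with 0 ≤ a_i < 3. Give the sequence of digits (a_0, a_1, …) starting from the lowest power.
(a_0, a_1, …) = (2, 0, 1, 2, 2, 1, 0, 2)

Repeated division by 3 gives the digits low-to-high: 4844 = 2 + 1·3^2 + 2·3^3 + 2·3^4 + 1·3^5 + 2·3^7. Digit sequence: (2, 0, 1, 2, 2, 1, 0, 2).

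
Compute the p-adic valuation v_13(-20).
v_13(-20) = 0

v_13(n) is the largest exponent k such that 13^k divides n. Factor out: -20 = -13^0 · 20. (Sign doesn't affect v_p.) So v_13(-20) = 0.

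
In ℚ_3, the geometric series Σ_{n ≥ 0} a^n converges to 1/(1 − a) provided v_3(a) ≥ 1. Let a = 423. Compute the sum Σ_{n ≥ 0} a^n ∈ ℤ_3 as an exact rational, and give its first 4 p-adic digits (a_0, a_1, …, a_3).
Σ a^n = 1/(1 − a) = -1/422;  first 4 digits = (1, 0, 2, 0)

v_3(a) = 2 ≥ 1, so the series converges in ℤ_3 to 1/(1 − a) = 1/(1 − 423) = -1/422. Expand this rational in ℤ_3: compute digits iteratively via d_i = x_i mod 3, x_{i+1} = (x_i − d_i)/3. The first 4 digits are (1, 0, 2, 0).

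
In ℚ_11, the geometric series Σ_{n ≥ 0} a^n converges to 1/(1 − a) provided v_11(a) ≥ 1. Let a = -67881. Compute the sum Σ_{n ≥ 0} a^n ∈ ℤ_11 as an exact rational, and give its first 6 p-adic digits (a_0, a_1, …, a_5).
Σ a^n = 1/(1 − a) = 1/67882;  first 6 digits = (1, 0, 0, 4, 6, 10)

v_11(a) = 3 ≥ 1, so the series converges in ℤ_11 to 1/(1 − a) = 1/(1 − (-67881)) = 1/67882. Expand this rational in ℤ_11: compute digits iteratively via d_i = x_i mod 11, x_{i+1} = (x_i − d_i)/11. The first 6 digits are (1, 0, 0, 4, 6, 10).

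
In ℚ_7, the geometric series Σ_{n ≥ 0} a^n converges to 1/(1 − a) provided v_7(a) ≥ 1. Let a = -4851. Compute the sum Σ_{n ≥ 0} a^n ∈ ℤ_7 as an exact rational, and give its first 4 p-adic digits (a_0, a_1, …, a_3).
Σ a^n = 1/(1 − a) = 1/4852;  first 4 digits = (1, 0, 6, 6)

v_7(a) = 2 ≥ 1, so the series converges in ℤ_7 to 1/(1 − a) = 1/(1 − (-4851)) = 1/4852. Expand this rational in ℤ_7: compute digits iteratively via d_i = x_i mod 7, x_{i+1} = (x_i − d_i)/7. The first 4 digits are (1, 0, 6, 6).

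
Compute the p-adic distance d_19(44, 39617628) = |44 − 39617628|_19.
d_19(44, 39617628) = 1/2476099

Step 1 — x − y = 44 − 39617628 = -39617584. Step 2 — v_19(-39617584) = 5 (factor: -39617584 = −(19^5 · 16); the sign does not affect v_p). Step 3 — |x − y|_19 = 19^{-5} = 1/2476099.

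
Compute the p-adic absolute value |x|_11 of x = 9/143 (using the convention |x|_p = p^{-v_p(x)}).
|9/143|_11 = 11

Step 1 — compute v_11(x) by factoring powers of 11 out of the numerator and denominator: v_11(9/143) = -1. Step 2 — apply |x|_p = p^{-v_p(x)} = 11^{1} = 11.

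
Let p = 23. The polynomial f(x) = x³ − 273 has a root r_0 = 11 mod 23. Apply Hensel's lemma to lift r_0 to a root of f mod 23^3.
r_2 = 2656 (mod 12167)

Hensel: r_{i+1} = r_i − f(r_i)/f′(r_i) mod 23^{i+2}, where f′(x) = 3x². Iterate:
  r_0 = 11 (mod 23)
  r_1 = 11 (mod 529)
  r_2 = 2656 (mod 12167)
Final: r = 2656 with f(r) ≡ 0 mod 23^3.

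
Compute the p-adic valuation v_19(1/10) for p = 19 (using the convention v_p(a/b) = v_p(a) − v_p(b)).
v_19(1/10) = 0

Factor powers of 19 from the numerator and denominator of the reduced fraction: 1 = 19^0 · 1 and 10 = 19^0 · 10. Apply v_p(a/b) = v_p(a) − v_p(b): v_19(1/10) = 0 − 0 = 0.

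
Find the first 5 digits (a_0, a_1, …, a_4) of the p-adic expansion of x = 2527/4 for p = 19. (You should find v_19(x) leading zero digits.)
(a_0, …, a_4) = (0, 0, 16, 4, 14)

v_19(2527/4) = 2, so a_0 = ... = a_1 = 0. Factor out: x = 19^2 · u with u = 7/4 a unit in ℤ_19. Expand u iteratively via a_{v+i} = u_i mod 19, u_{i+1} = (u_i − a_{v+i})/19:
  u_0 = 7/4;  a_2 = 16;  u_1 = (u_0 − 16)/19 = -3/4
  u_1 = -3/4;  a_3 = 4;  u_2 = (u_1 − 4)/19 = -1/4
  u_2 = -1/4;  a_4 = 14;  u_3 = (u_2 − 14)/19 = -3/4
Digits: (0, 0, 16, 4, 14).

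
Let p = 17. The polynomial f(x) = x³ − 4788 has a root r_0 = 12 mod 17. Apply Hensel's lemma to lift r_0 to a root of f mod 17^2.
r_1 = 284 (mod 289)

Hensel: r_{i+1} = r_i − f(r_i)/f′(r_i) mod 17^{i+2}, where f′(x) = 3x². Iterate:
  r_0 = 12 (mod 17)
  r_1 = 284 (mod 289)
Final: r = 284 with f(r) ≡ 0 mod 17^2.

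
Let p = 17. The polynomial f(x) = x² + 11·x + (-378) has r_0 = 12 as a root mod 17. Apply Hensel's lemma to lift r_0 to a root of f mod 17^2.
r_1 = 114 (mod 289)

Hensel: r_{i+1} = r_i − f(r_i)·(f′(r_i))^{-1} mod 17^{i+2}, f′(x) = 2x + 11. Iterate:
  r_0 = 12 (mod 17)
  r_1 = 114 (mod 289)
Final: r = 114 satisfies f(r) ≡ 0 mod 17^2.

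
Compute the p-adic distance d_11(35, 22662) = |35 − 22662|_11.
d_11(35, 22662) = 1/1331

Step 1 — x − y = 35 − 22662 = -22627. Step 2 — v_11(-22627) = 3 (factor: -22627 = −(11^3 · 17); the sign does not affect v_p). Step 3 — |x − y|_11 = 11^{-3} = 1/1331.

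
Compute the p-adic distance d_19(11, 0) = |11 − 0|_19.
d_19(11, 0) = 1

Step 1 — x − y = 11 − 0 = 11. Step 2 — v_19(11) = 0 (factor: 11 = (19^0 · 11); the sign does not affect v_p). Step 3 — |x − y|_19 = 19^{0} = 1.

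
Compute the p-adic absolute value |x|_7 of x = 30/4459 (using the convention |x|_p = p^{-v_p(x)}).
|30/4459|_7 = 343

Step 1 — compute v_7(x) by factoring powers of 7 out of the numerator and denominator: v_7(30/4459) = -3. Step 2 — apply |x|_p = p^{-v_p(x)} = 7^{3} = 343.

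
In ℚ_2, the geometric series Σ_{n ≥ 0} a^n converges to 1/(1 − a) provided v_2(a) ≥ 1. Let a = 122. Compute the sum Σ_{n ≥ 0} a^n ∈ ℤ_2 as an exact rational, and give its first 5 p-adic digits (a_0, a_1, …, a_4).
Σ a^n = 1/(1 − a) = -1/121;  first 5 digits = (1, 1, 1, 0, 1)

v_2(a) = 1 ≥ 1, so the series converges in ℤ_2 to 1/(1 − a) = 1/(1 − 122) = -1/121. Expand this rational in ℤ_2: compute digits iteratively via d_i = x_i mod 2, x_{i+1} = (x_i − d_i)/2. The first 5 digits are (1, 1, 1, 0, 1).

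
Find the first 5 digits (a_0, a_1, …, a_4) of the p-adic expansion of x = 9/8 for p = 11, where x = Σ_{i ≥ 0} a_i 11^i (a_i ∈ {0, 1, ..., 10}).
(a_0, …, a_4) = (8, 9, 6, 9, 6)

v_11(9/8) = 0 (numerator and denominator both coprime to 11), so x ∈ ℤ_11^×. Compute digits iteratively via a_i = x_i mod 11, x_{i+1} = (x_i − a_i)/11, with x_0 = x:
  x_0 = 9/8;  a_0 = 8;  x_1 = (x_0 − 8)/11 = -5/8
  x_1 = -5/8;  a_1 = 9;  x_2 = (x_1 − 9)/11 = -7/8
  x_2 = -7/8;  a_2 = 6;  x_3 = (x_2 − 6)/11 = -5/8
  x_3 = -5/8;  a_3 = 9;  x_4 = (x_3 − 9)/11 = -7/8
  x_4 = -7/8;  a_4 = 6;  x_5 = (x_4 − 6)/11 = -5/8
Digits: (8, 9, 6, 9, 6).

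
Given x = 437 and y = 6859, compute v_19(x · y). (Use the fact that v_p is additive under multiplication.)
v_19(2997383) = 4

v_p(x) = 1 (factor: 437 = 19^1 · 23); v_p(y) = 3 (factor: 6859 = 19^3 · 1). Additivity: v_p(xy) = v_p(x) + v_p(y) = 1 + 3 = 4. (Direct check: xy = 2997383 = 19^4 · (23).)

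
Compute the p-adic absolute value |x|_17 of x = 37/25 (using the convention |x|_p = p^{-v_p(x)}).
|37/25|_17 = 1

Step 1 — compute v_17(x) by factoring powers of 17 out of the numerator and denominator: v_17(37/25) = 0. Step 2 — apply |x|_p = p^{-v_p(x)} = 17^{0} = 1.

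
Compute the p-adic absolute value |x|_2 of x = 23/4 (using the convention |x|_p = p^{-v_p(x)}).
|23/4|_2 = 4

Step 1 — compute v_2(x) by factoring powers of 2 out of the numerator and denominator: v_2(23/4) = -2. Step 2 — apply |x|_p = p^{-v_p(x)} = 2^{2} = 4.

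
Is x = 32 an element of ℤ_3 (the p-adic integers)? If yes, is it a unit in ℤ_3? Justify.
x ∈ ℤ_3^× (unit); v_3(x) = 0

ℤ_3 = {x ∈ ℚ_3 : v_3(x) ≥ 0} and ℤ_3^× = {x ∈ ℤ_3 : v_3(x) = 0}. Here v_3(32) = v_3(num) − v_3(den) = 0; compare against these criteria.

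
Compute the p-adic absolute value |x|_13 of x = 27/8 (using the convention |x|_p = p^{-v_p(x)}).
|27/8|_13 = 1

Step 1 — compute v_13(x) by factoring powers of 13 out of the numerator and denominator: v_13(27/8) = 0. Step 2 — apply |x|_p = p^{-v_p(x)} = 13^{0} = 1.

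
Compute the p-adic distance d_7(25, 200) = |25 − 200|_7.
d_7(25, 200) = 1/7

Step 1 — x − y = 25 − 200 = -175. Step 2 — v_7(-175) = 1 (factor: -175 = −(7^1 · 25); the sign does not affect v_p). Step 3 — |x − y|_7 = 7^{-1} = 1/7.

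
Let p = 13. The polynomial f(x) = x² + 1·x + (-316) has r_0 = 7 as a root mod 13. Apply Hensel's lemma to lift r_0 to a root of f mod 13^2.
r_1 = 137 (mod 169)

Hensel: r_{i+1} = r_i − f(r_i)·(f′(r_i))^{-1} mod 13^{i+2}, f′(x) = 2x + 1. Iterate:
  r_0 = 7 (mod 13)
  r_1 = 137 (mod 169)
Final: r = 137 satisfies f(r) ≡ 0 mod 13^2.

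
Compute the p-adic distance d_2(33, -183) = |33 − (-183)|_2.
d_2(33, -183) = 1/8

Step 1 — x − y = 33 − (-183) = 216. Step 2 — v_2(216) = 3 (factor: 216 = (2^3 · 27); the sign does not affect v_p). Step 3 — |x − y|_2 = 2^{-3} = 1/8.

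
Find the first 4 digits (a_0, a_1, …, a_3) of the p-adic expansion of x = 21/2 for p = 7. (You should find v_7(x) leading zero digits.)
(a_0, …, a_3) = (0, 5, 3, 3)

v_7(21/2) = 1, so a_0 = ... = a_0 = 0. Factor out: x = 7^1 · u with u = 3/2 a unit in ℤ_7. Expand u iteratively via a_{v+i} = u_i mod 7, u_{i+1} = (u_i − a_{v+i})/7:
  u_0 = 3/2;  a_1 = 5;  u_1 = (u_0 − 5)/7 = -1/2
  u_1 = -1/2;  a_2 = 3;  u_2 = (u_1 − 3)/7 = -1/2
  u_2 = -1/2;  a_3 = 3;  u_3 = (u_2 − 3)/7 = -1/2
Digits: (0, 5, 3, 3).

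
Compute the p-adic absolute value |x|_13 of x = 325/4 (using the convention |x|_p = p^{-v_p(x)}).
|325/4|_13 = 1/13

Step 1 — compute v_13(x) by factoring powers of 13 out of the numerator and denominator: v_13(325/4) = 1. Step 2 — apply |x|_p = p^{-v_p(x)} = 13^{-1} = 1/13.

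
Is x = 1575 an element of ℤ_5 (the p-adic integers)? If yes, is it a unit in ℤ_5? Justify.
x ∈ ℤ_5 but not a unit; v_5(x) = 2 > 0

ℤ_5 = {x ∈ ℚ_5 : v_5(x) ≥ 0} and ℤ_5^× = {x ∈ ℤ_5 : v_5(x) = 0}. Here v_5(1575) = v_5(num) − v_5(den) = 2; compare against these criteria.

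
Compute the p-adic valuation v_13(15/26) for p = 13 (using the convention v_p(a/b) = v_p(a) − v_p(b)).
v_13(15/26) = -1

Factor powers of 13 from the numerator and denominator of the reduced fraction: 15 = 13^0 · 15 and 26 = 13^1 · 2. Apply v_p(a/b) = v_p(a) − v_p(b): v_13(15/26) = 0 − 1 = -1.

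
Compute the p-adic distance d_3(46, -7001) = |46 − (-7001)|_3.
d_3(46, -7001) = 1/243

Step 1 — x − y = 46 − (-7001) = 7047. Step 2 — v_3(7047) = 5 (factor: 7047 = (3^5 · 29); the sign does not affect v_p). Step 3 — |x − y|_3 = 3^{-5} = 1/243.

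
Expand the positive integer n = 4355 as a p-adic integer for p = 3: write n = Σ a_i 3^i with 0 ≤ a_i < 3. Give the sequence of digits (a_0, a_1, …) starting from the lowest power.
(a_0, a_1, …) = (2, 2, 0, 2, 2, 2, 2, 1)

Repeated division by 3 gives the digits low-to-high: 4355 = 2 + 2·3^1 + 2·3^3 + 2·3^4 + 2·3^5 + 2·3^6 + 1·3^7. Digit sequence: (2, 2, 0, 2, 2, 2, 2, 1).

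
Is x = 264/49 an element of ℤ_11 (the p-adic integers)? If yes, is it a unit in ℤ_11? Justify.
x ∈ ℤ_11 but not a unit; v_11(x) = 1 > 0

ℤ_11 = {x ∈ ℚ_11 : v_11(x) ≥ 0} and ℤ_11^× = {x ∈ ℤ_11 : v_11(x) = 0}. Here v_11(264/49) = v_11(num) − v_11(den) = 1; compare against these criteria.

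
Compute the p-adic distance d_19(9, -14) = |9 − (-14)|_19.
d_19(9, -14) = 1

Step 1 — x − y = 9 − (-14) = 23. Step 2 — v_19(23) = 0 (factor: 23 = (19^0 · 23); the sign does not affect v_p). Step 3 — |x − y|_19 = 19^{0} = 1.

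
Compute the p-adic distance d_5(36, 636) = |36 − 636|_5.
d_5(36, 636) = 1/25

Step 1 — x − y = 36 − 636 = -600. Step 2 — v_5(-600) = 2 (factor: -600 = −(5^2 · 24); the sign does not affect v_p). Step 3 — |x − y|_5 = 5^{-2} = 1/25.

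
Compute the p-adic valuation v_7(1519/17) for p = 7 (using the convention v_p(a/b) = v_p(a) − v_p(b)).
v_7(1519/17) = 2

Factor powers of 7 from the numerator and denominator of the reduced fraction: 1519 = 7^2 · 31 and 17 = 7^0 · 17. Apply v_p(a/b) = v_p(a) − v_p(b): v_7(1519/17) = 2 − 0 = 2.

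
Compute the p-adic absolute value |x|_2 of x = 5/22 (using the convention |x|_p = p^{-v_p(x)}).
|5/22|_2 = 2

Step 1 — compute v_2(x) by factoring powers of 2 out of the numerator and denominator: v_2(5/22) = -1. Step 2 — apply |x|_p = p^{-v_p(x)} = 2^{1} = 2.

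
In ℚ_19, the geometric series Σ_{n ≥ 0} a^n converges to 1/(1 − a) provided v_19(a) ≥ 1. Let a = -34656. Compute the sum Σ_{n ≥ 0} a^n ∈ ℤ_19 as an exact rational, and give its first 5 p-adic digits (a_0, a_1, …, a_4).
Σ a^n = 1/(1 − a) = 1/34657;  first 5 digits = (1, 0, 18, 13, 0)

v_19(a) = 2 ≥ 1, so the series converges in ℤ_19 to 1/(1 − a) = 1/(1 − (-34656)) = 1/34657. Expand this rational in ℤ_19: compute digits iteratively via d_i = x_i mod 19, x_{i+1} = (x_i − d_i)/19. The first 5 digits are (1, 0, 18, 13, 0).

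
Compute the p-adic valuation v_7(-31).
v_7(-31) = 0

v_7(n) is the largest exponent k such that 7^k divides n. Factor out: -31 = -7^0 · 31. (Sign doesn't affect v_p.) So v_7(-31) = 0.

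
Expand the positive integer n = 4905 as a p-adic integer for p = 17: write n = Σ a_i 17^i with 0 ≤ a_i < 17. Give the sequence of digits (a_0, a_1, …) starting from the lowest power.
(a_0, a_1, …) = (9, 16, 16)

Repeated division by 17 gives the digits low-to-high: 4905 = 9 + 16·17^1 + 16·17^2. Digit sequence: (9, 16, 16).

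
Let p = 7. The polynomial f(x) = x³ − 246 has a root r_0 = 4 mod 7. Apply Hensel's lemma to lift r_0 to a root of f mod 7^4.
r_3 = 116 (mod 2401)

Hensel: r_{i+1} = r_i − f(r_i)/f′(r_i) mod 7^{i+2}, where f′(x) = 3x². Iterate:
  r_0 = 4 (mod 7)
  r_1 = 18 (mod 49)
  r_2 = 116 (mod 343)
  r_3 = 116 (mod 2401)
Final: r = 116 with f(r) ≡ 0 mod 7^4.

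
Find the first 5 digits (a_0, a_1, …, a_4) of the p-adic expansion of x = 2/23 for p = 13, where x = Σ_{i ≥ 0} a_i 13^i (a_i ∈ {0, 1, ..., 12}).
(a_0, …, a_4) = (8, 9, 10, 2, 6)

v_13(2/23) = 0 (numerator and denominator both coprime to 13), so x ∈ ℤ_13^×. Compute digits iteratively via a_i = x_i mod 13, x_{i+1} = (x_i − a_i)/13, with x_0 = x:
  x_0 = 2/23;  a_0 = 8;  x_1 = (x_0 − 8)/13 = -14/23
  x_1 = -14/23;  a_1 = 9;  x_2 = (x_1 − 9)/13 = -17/23
  x_2 = -17/23;  a_2 = 10;  x_3 = (x_2 − 10)/13 = -19/23
  x_3 = -19/23;  a_3 = 2;  x_4 = (x_3 − 2)/13 = -5/23
  x_4 = -5/23;  a_4 = 6;  x_5 = (x_4 − 6)/13 = -11/23
Digits: (8, 9, 10, 2, 6).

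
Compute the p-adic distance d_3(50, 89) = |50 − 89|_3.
d_3(50, 89) = 1/3

Step 1 — x − y = 50 − 89 = -39. Step 2 — v_3(-39) = 1 (factor: -39 = −(3^1 · 13); the sign does not affect v_p). Step 3 — |x − y|_3 = 3^{-1} = 1/3.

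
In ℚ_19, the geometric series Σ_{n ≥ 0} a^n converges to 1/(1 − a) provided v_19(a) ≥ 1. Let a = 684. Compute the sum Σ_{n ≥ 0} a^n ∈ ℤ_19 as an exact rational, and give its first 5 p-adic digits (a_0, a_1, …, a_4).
Σ a^n = 1/(1 − a) = -1/683;  first 5 digits = (1, 17, 5, 3, 5)

v_19(a) = 1 ≥ 1, so the series converges in ℤ_19 to 1/(1 − a) = 1/(1 − 684) = -1/683. Expand this rational in ℤ_19: compute digits iteratively via d_i = x_i mod 19, x_{i+1} = (x_i − d_i)/19. The first 5 digits are (1, 17, 5, 3, 5).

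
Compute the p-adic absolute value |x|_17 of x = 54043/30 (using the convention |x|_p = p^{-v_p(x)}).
|54043/30|_17 = 1/4913

Step 1 — compute v_17(x) by factoring powers of 17 out of the numerator and denominator: v_17(54043/30) = 3. Step 2 — apply |x|_p = p^{-v_p(x)} = 17^{-3} = 1/4913.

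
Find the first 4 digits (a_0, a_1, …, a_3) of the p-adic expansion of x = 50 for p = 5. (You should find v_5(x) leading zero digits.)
(a_0, …, a_3) = (0, 0, 2, 0)

v_5(50) = 2, so a_0 = ... = a_1 = 0. Factor out: x = 5^2 · u with u = 2 a unit in ℤ_5. Expand u iteratively via a_{v+i} = u_i mod 5, u_{i+1} = (u_i − a_{v+i})/5:
  u_0 = 2;  a_2 = 2;  u_1 = (u_0 − 2)/5 = 0
  u_1 = 0;  a_3 = 0;  u_2 = (u_1 − 0)/5 = 0
Digits: (0, 0, 2, 0).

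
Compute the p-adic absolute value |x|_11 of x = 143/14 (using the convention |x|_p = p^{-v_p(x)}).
|143/14|_11 = 1/11

Step 1 — compute v_11(x) by factoring powers of 11 out of the numerator and denominator: v_11(143/14) = 1. Step 2 — apply |x|_p = p^{-v_p(x)} = 11^{-1} = 1/11.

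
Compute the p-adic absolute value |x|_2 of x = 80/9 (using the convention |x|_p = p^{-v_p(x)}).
|80/9|_2 = 1/16

Step 1 — compute v_2(x) by factoring powers of 2 out of the numerator and denominator: v_2(80/9) = 4. Step 2 — apply |x|_p = p^{-v_p(x)} = 2^{-4} = 1/16.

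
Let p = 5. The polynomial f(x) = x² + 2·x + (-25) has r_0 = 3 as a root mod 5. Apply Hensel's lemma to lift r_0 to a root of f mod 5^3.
r_2 = 48 (mod 125)

Hensel: r_{i+1} = r_i − f(r_i)·(f′(r_i))^{-1} mod 5^{i+2}, f′(x) = 2x + 2. Iterate:
  r_0 = 3 (mod 5)
  r_1 = 23 (mod 25)
  r_2 = 48 (mod 125)
Final: r = 48 satisfies f(r) ≡ 0 mod 5^3.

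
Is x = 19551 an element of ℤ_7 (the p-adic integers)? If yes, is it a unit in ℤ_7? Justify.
x ∈ ℤ_7 but not a unit; v_7(x) = 3 > 0

ℤ_7 = {x ∈ ℚ_7 : v_7(x) ≥ 0} and ℤ_7^× = {x ∈ ℤ_7 : v_7(x) = 0}. Here v_7(19551) = v_7(num) − v_7(den) = 3; compare against these criteria.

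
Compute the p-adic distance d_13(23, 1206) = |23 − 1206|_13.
d_13(23, 1206) = 1/169

Step 1 — x − y = 23 − 1206 = -1183. Step 2 — v_13(-1183) = 2 (factor: -1183 = −(13^2 · 7); the sign does not affect v_p). Step 3 — |x − y|_13 = 13^{-2} = 1/169.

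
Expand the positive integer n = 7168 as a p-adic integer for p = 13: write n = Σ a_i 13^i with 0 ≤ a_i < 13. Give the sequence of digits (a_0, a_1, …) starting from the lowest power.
(a_0, a_1, …) = (5, 5, 3, 3)

Repeated division by 13 gives the digits low-to-high: 7168 = 5 + 5·13^1 + 3·13^2 + 3·13^3. Digit sequence: (5, 5, 3, 3).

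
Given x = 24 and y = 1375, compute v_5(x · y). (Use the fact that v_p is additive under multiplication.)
v_5(33000) = 3

v_p(x) = 0 (factor: 24 = 5^0 · 24); v_p(y) = 3 (factor: 1375 = 5^3 · 11). Additivity: v_p(xy) = v_p(x) + v_p(y) = 0 + 3 = 3. (Direct check: xy = 33000 = 5^3 · (264).)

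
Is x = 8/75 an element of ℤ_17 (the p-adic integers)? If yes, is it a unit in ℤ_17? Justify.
x ∈ ℤ_17^× (unit); v_17(x) = 0

ℤ_17 = {x ∈ ℚ_17 : v_17(x) ≥ 0} and ℤ_17^× = {x ∈ ℤ_17 : v_17(x) = 0}. Here v_17(8/75) = v_17(num) − v_17(den) = 0; compare against these criteria.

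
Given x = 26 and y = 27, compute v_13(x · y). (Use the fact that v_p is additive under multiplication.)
v_13(702) = 1

v_p(x) = 1 (factor: 26 = 13^1 · 2); v_p(y) = 0 (factor: 27 = 13^0 · 27). Additivity: v_p(xy) = v_p(x) + v_p(y) = 1 + 0 = 1. (Direct check: xy = 702 = 13^1 · (54).)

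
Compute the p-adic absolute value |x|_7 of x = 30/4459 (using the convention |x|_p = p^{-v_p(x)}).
|30/4459|_7 = 343

Step 1 — compute v_7(x) by factoring powers of 7 out of the numerator and denominator: v_7(30/4459) = -3. Step 2 — apply |x|_p = p^{-v_p(x)} = 7^{3} = 343.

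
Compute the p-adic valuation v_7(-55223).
v_7(-55223) = 4

v_7(n) is the largest exponent k such that 7^k divides n. Factor out: -55223 = -7^4 · 23. (Sign doesn't affect v_p.) So v_7(-55223) = 4.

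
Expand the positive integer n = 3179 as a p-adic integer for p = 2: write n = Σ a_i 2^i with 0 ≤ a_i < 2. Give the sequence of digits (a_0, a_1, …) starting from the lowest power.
(a_0, a_1, …) = (1, 1, 0, 1, 0, 1, 1, 0, 0, 0, 1, 1)

Repeated division by 2 gives the digits low-to-high: 3179 = 1 + 1·2^1 + 1·2^3 + 1·2^5 + 1·2^6 + 1·2^10 + 1·2^11. Digit sequence: (1, 1, 0, 1, 0, 1, 1, 0, 0, 0, 1, 1).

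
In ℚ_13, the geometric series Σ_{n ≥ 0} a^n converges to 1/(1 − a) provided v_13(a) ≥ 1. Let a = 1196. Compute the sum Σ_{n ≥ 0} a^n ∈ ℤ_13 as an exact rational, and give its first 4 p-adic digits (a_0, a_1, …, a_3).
Σ a^n = 1/(1 − a) = -1/1195;  first 4 digits = (1, 1, 8, 2)

v_13(a) = 1 ≥ 1, so the series converges in ℤ_13 to 1/(1 − a) = 1/(1 − 1196) = -1/1195. Expand this rational in ℤ_13: compute digits iteratively via d_i = x_i mod 13, x_{i+1} = (x_i − d_i)/13. The first 4 digits are (1, 1, 8, 2).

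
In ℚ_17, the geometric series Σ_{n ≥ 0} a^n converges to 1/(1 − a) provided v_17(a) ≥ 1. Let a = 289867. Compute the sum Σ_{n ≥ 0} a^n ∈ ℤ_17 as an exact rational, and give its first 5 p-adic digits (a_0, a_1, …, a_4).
Σ a^n = 1/(1 − a) = -1/289866;  first 5 digits = (1, 0, 0, 8, 3)

v_17(a) = 3 ≥ 1, so the series converges in ℤ_17 to 1/(1 − a) = 1/(1 − 289867) = -1/289866. Expand this rational in ℤ_17: compute digits iteratively via d_i = x_i mod 17, x_{i+1} = (x_i − d_i)/17. The first 5 digits are (1, 0, 0, 8, 3).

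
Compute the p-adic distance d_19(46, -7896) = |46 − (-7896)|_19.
d_19(46, -7896) = 1/361

Step 1 — x − y = 46 − (-7896) = 7942. Step 2 — v_19(7942) = 2 (factor: 7942 = (19^2 · 22); the sign does not affect v_p). Step 3 — |x − y|_19 = 19^{-2} = 1/361.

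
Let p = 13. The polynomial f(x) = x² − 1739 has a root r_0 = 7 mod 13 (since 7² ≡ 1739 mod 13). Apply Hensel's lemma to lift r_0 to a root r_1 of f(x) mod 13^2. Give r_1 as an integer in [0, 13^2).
r_1 = 7 (mod 169)

Hensel's recurrence: r_{i+1} = r_i − f(r_i)·(f′(r_i))^{-1} mod 13^{i+2}, with f′(x) = 2x. Iterate:
  r_0 = 7 (mod 13)
  r_1 = 7 (mod 169)
Final: r_1 = 7, and one checks f(r_1) ≡ 0 mod 13^2.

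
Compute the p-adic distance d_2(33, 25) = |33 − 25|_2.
d_2(33, 25) = 1/8

Step 1 — x − y = 33 − 25 = 8. Step 2 — v_2(8) = 3 (factor: 8 = (2^3 · 1); the sign does not affect v_p). Step 3 — |x − y|_2 = 2^{-3} = 1/8.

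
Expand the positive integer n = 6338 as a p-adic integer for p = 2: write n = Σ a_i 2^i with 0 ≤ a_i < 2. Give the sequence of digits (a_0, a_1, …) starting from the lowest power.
(a_0, a_1, …) = (0, 1, 0, 0, 0, 0, 1, 1, 0, 0, 0, 1, 1)

Repeated division by 2 gives the digits low-to-high: 6338 = 1·2^1 + 1·2^6 + 1·2^7 + 1·2^11 + 1·2^12. Digit sequence: (0, 1, 0, 0, 0, 0, 1, 1, 0, 0, 0, 1, 1).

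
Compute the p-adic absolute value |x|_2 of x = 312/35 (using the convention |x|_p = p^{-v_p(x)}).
|312/35|_2 = 1/8

Step 1 — compute v_2(x) by factoring powers of 2 out of the numerator and denominator: v_2(312/35) = 3. Step 2 — apply |x|_p = p^{-v_p(x)} = 2^{-3} = 1/8.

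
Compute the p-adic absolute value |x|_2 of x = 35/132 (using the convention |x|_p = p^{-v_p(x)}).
|35/132|_2 = 4

Step 1 — compute v_2(x) by factoring powers of 2 out of the numerator and denominator: v_2(35/132) = -2. Step 2 — apply |x|_p = p^{-v_p(x)} = 2^{2} = 4.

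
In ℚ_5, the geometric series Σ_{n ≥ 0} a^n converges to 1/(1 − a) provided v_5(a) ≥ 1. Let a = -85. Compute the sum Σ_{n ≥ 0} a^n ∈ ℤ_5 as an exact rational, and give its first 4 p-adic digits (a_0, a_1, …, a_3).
Σ a^n = 1/(1 − a) = 1/86;  first 4 digits = (1, 3, 0, 4)

v_5(a) = 1 ≥ 1, so the series converges in ℤ_5 to 1/(1 − a) = 1/(1 − (-85)) = 1/86. Expand this rational in ℤ_5: compute digits iteratively via d_i = x_i mod 5, x_{i+1} = (x_i − d_i)/5. The first 4 digits are (1, 3, 0, 4).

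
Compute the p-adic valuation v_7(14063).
v_7(14063) = 3

v_7(n) is the largest exponent k such that 7^k divides n. Factor out: 14063 = 7^3 · 41. (Sign doesn't affect v_p.) So v_7(14063) = 3.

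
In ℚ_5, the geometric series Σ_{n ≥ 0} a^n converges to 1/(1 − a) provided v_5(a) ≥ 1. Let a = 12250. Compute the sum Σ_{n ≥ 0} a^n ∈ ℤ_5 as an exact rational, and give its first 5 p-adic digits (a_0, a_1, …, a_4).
Σ a^n = 1/(1 − a) = -1/12249;  first 5 digits = (1, 0, 0, 3, 4)

v_5(a) = 3 ≥ 1, so the series converges in ℤ_5 to 1/(1 − a) = 1/(1 − 12250) = -1/12249. Expand this rational in ℤ_5: compute digits iteratively via d_i = x_i mod 5, x_{i+1} = (x_i − d_i)/5. The first 5 digits are (1, 0, 0, 3, 4).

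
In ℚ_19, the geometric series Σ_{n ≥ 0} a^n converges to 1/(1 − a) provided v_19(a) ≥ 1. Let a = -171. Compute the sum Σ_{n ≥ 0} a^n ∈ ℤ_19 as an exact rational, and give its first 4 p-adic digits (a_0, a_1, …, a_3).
Σ a^n = 1/(1 − a) = 1/172;  first 4 digits = (1, 10, 4, 16)

v_19(a) = 1 ≥ 1, so the series converges in ℤ_19 to 1/(1 − a) = 1/(1 − (-171)) = 1/172. Expand this rational in ℤ_19: compute digits iteratively via d_i = x_i mod 19, x_{i+1} = (x_i − d_i)/19. The first 4 digits are (1, 10, 4, 16).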